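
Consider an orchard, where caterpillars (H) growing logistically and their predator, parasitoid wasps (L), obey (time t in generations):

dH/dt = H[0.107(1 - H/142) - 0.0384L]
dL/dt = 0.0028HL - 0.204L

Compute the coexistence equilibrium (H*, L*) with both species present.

From dL/dt = 0 with L > 0: 0.0028H* = 0.204, so H* = 72.9.
Substitute into dH/dt = 0: 0.107(1 - 72.9/142) = 0.0384L*.
The bracket is 0.487, giving L* = 0.0521/0.0384 = 1.36.

H* ≈ 72.9, L* ≈ 1.36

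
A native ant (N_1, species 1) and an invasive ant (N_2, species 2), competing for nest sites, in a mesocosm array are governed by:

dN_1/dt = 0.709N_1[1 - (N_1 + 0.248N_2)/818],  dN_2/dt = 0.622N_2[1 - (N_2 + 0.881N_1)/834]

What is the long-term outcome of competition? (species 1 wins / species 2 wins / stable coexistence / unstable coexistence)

Compare the nullcline intercepts: K1/α12 = 818/0.248 = 3300 > K2 = 834; K2/α21 = 834/0.881 = 947 > K1 = 818.
Since both inequalities hold, each species can invade when rare, so the interior equilibrium is stable.

stable coexistence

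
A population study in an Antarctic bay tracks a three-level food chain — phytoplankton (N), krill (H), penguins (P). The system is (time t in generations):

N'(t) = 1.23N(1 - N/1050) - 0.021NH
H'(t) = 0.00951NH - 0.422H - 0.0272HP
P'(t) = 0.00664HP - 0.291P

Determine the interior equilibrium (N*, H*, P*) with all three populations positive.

From dP/dt = 0: 0.00664H* = 0.291, so H* = 43.8.
From dN/dt = 0: 1.23(1 - N*/1050) = 0.021·43.8, giving N* = 1050·(1 - 0.748) = 264.
From dH/dt = 0: 0.00951·264 - 0.422 = 0.0272P*, so P* = 2.09/0.0272 = 76.9.

N* ≈ 264, H* ≈ 43.8, P* ≈ 76.9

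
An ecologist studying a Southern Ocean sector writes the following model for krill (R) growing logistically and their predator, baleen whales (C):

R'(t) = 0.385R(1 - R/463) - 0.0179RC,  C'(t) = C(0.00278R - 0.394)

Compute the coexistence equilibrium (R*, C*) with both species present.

R* ≈ 142, C* ≈ 14.9

From dC/dt = 0 with C > 0: 0.00278R* = 0.394, so R* = 142.
Substitute into dR/dt = 0: 0.385(1 - 142/463) = 0.0179C*.
The bracket is 0.694, giving C* = 0.267/0.0179 = 14.9.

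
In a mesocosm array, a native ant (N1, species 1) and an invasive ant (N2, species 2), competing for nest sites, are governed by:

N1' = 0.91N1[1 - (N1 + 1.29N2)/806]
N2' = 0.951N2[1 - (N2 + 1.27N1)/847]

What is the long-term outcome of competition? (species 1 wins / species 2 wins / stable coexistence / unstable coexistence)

unstable coexistence (outcome depends on initial conditions)

Compare the nullcline intercepts: K1/α12 = 806/1.29 = 625 < K2 = 847; K2/α21 = 847/1.27 = 667 < K1 = 806.
Since both are reversed, neither can invade when rare; the interior point is a saddle.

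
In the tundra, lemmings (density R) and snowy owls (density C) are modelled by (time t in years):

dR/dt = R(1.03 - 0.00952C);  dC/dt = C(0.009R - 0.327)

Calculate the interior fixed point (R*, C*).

R* ≈ 36.3, C* ≈ 108

Set dC/dt = 0 with C > 0: 0.009R - 0.327 = 0, so R* = 0.327/0.009 = 36.3.
Set dR/dt = 0 with R > 0: 1.03 - 0.00952C = 0, so C* = 1.03/0.00952 = 108.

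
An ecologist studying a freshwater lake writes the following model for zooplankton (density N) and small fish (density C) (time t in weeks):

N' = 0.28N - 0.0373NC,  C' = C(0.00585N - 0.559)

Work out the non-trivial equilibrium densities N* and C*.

N* ≈ 95.6, C* ≈ 7.51

Set dC/dt = 0 with C > 0: 0.00585N - 0.559 = 0, so N* = 0.559/0.00585 = 95.6.
Set dN/dt = 0 with N > 0: 0.28 - 0.0373C = 0, so C* = 0.28/0.0373 = 7.51.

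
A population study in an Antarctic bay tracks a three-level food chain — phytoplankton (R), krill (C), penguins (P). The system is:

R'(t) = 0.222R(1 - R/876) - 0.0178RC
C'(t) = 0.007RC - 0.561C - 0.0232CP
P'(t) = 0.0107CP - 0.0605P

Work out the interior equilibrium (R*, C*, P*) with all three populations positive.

R* ≈ 479, C* ≈ 5.65, P* ≈ 120

From dP/dt = 0: 0.0107C* = 0.0605, so C* = 5.65.
From dR/dt = 0: 0.222(1 - R*/876) = 0.0178·5.65, giving R* = 876·(1 - 0.453) = 479.
From dC/dt = 0: 0.007·479 - 0.561 = 0.0232P*, so P* = 2.79/0.0232 = 120.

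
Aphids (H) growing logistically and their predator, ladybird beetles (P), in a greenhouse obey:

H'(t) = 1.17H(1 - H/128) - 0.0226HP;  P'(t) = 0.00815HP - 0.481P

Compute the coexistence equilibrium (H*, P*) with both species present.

H* ≈ 59, P* ≈ 27.9

From dP/dt = 0 with P > 0: 0.00815H* = 0.481, so H* = 59.
Substitute into dH/dt = 0: 1.17(1 - 59/128) = 0.0226P*.
The bracket is 0.539, giving P* = 0.631/0.0226 = 27.9.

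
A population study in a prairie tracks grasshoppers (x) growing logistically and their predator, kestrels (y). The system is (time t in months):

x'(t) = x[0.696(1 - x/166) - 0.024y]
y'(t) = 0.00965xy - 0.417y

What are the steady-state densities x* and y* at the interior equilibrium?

x* ≈ 43.2, y* ≈ 21.5

From dy/dt = 0 with y > 0: 0.00965x* = 0.417, so x* = 43.2.
Substitute into dx/dt = 0: 0.696(1 - 43.2/166) = 0.024y*.
The bracket is 0.74, giving y* = 0.515/0.024 = 21.5.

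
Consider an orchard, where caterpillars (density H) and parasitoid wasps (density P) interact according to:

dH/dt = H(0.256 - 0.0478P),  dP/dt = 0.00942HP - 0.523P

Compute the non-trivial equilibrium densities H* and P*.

H* ≈ 55.5, P* ≈ 5.36

Set dP/dt = 0 with P > 0: 0.00942H - 0.523 = 0, so H* = 0.523/0.00942 = 55.5.
Set dH/dt = 0 with H > 0: 0.256 - 0.0478P = 0, so P* = 0.256/0.0478 = 5.36.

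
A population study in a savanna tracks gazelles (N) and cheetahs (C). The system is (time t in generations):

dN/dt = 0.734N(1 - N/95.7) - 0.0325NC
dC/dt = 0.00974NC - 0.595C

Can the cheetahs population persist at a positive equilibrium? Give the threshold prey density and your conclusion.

Threshold N = 61.1; K > 61.1, so yes, the predator persists.

The predator equation gives dC/dt > 0 only when N > 0.595/0.00974 = 61.1.
Without the predator, N → K = 95.7. Since 95.7 > 61.1, the predator can invade and persist.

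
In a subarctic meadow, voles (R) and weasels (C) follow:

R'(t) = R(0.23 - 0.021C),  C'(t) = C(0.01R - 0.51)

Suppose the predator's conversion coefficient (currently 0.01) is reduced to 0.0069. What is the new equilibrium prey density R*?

R* ≈ 73.9

At the interior fixed point, setting dC/dt = 0 with C > 0 fixes R* = (predator death rate)/(RC coefficient) — independent of the other coefficients.
With the change, R* = 0.51/0.0069 = 73.9; it rises from 51.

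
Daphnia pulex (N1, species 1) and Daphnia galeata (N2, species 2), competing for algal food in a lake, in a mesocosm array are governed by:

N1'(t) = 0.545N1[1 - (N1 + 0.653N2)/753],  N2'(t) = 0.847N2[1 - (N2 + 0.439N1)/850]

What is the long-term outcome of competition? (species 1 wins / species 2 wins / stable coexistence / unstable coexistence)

Compare the nullcline intercepts: K1/α12 = 753/0.653 = 1150 > K2 = 850; K2/α21 = 850/0.439 = 1940 > K1 = 753.
Since both inequalities hold, each species can invade when rare, so the interior equilibrium is stable.

stable coexistence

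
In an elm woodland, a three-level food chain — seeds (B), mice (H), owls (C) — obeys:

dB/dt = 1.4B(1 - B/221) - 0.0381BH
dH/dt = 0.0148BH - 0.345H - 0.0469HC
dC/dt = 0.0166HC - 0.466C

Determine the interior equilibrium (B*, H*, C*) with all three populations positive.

From dC/dt = 0: 0.0166H* = 0.466, so H* = 28.1.
From dB/dt = 0: 1.4(1 - B*/221) = 0.0381·28.1, giving B* = 221·(1 - 0.764) = 52.2.
From dH/dt = 0: 0.0148·52.2 - 0.345 = 0.0469C*, so C* = 0.427/0.0469 = 9.1.

B* ≈ 52.2, H* ≈ 28.1, C* ≈ 9.1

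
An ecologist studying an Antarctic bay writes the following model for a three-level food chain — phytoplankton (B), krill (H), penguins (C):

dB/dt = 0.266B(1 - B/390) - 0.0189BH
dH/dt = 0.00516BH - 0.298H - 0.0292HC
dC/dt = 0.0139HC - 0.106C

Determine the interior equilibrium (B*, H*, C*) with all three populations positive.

B* ≈ 179, H* ≈ 7.63, C* ≈ 21.4

From dC/dt = 0: 0.0139H* = 0.106, so H* = 7.63.
From dB/dt = 0: 0.266(1 - B*/390) = 0.0189·7.63, giving B* = 390·(1 - 0.542) = 179.
From dH/dt = 0: 0.00516·179 - 0.298 = 0.0292C*, so C* = 0.624/0.0292 = 21.4.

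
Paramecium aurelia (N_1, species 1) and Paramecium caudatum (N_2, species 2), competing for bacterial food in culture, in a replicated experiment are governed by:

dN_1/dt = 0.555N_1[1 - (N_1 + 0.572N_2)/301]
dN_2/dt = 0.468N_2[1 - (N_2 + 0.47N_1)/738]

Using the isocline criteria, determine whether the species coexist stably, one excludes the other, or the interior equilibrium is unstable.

Compare the nullcline intercepts: K1/α12 = 301/0.572 = 526 < K2 = 738; K2/α21 = 738/0.47 = 1570 > K1 = 301.
Since the inequalities point opposite ways, species 2 can invade but species 1 cannot.

species 2 excludes species 1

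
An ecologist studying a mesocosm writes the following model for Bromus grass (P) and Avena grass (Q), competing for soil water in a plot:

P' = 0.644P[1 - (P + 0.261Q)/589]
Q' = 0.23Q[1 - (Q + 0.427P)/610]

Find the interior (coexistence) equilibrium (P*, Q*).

Setting both brackets to zero gives the nullclines P + 0.261Q = 589 and 0.427P + Q = 610.
Substituting Q = 610 - 0.427P into the first: P(1 - 0.261·0.427) = 589 - 0.261·610.
So P* = 430/0.889 = 484, and then Q* = 610 - 0.427·484 = 403.

P* ≈ 484, Q* ≈ 403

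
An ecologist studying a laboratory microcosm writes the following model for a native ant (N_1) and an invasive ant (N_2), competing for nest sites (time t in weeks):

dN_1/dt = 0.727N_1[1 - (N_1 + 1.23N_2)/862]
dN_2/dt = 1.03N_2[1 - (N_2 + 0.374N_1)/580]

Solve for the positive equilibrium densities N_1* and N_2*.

N_1* ≈ 275, N_2* ≈ 477

Setting both brackets to zero gives the nullclines N_1 + 1.23N_2 = 862 and 0.374N_1 + N_2 = 580.
Substituting N_2 = 580 - 0.374N_1 into the first: N_1(1 - 1.23·0.374) = 862 - 1.23·580.
So N_1* = 149/0.54 = 275, and then N_2* = 580 - 0.374·275 = 477.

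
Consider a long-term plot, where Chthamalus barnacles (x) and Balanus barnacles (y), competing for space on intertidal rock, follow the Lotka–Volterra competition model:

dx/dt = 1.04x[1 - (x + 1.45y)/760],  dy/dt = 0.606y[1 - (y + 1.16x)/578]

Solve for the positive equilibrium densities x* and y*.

x* ≈ 115, y* ≈ 445

Setting both brackets to zero gives the nullclines x + 1.45y = 760 and 1.16x + y = 578.
Substituting y = 578 - 1.16x into the first: x(1 - 1.45·1.16) = 760 - 1.45·578.
So x* = -78.1/-0.682 = 115, and then y* = 578 - 1.16·115 = 445.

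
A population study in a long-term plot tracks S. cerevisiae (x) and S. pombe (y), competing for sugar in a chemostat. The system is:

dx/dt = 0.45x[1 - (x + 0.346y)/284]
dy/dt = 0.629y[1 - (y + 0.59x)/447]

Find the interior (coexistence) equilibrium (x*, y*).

Setting both brackets to zero gives the nullclines x + 0.346y = 284 and 0.59x + y = 447.
Substituting y = 447 - 0.59x into the first: x(1 - 0.346·0.59) = 284 - 0.346·447.
So x* = 129/0.796 = 163, and then y* = 447 - 0.59·163 = 351.

x* ≈ 163, y* ≈ 351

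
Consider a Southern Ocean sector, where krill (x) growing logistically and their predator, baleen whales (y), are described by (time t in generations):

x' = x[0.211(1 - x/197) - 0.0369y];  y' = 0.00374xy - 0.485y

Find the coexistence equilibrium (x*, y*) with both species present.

From dy/dt = 0 with y > 0: 0.00374x* = 0.485, so x* = 130.
Substitute into dx/dt = 0: 0.211(1 - 130/197) = 0.0369y*.
The bracket is 0.342, giving y* = 0.0721/0.0369 = 1.95.

x* ≈ 130, y* ≈ 1.95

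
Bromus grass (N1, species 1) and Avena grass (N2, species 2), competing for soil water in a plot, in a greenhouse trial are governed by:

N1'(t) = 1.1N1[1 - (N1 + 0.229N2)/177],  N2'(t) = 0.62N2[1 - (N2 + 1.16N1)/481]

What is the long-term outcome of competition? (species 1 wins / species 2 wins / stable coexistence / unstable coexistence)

Compare the nullcline intercepts: K1/α12 = 177/0.229 = 773 > K2 = 481; K2/α21 = 481/1.16 = 415 > K1 = 177.
Since both inequalities hold, each species can invade when rare, so the interior equilibrium is stable.

stable coexistence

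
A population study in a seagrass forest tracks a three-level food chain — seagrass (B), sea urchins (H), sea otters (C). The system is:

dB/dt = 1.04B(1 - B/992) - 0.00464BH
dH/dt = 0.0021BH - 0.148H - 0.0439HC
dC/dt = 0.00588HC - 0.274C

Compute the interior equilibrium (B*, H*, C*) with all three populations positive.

B* ≈ 786, H* ≈ 46.6, C* ≈ 34.2

From dC/dt = 0: 0.00588H* = 0.274, so H* = 46.6.
From dB/dt = 0: 1.04(1 - B*/992) = 0.00464·46.6, giving B* = 992·(1 - 0.208) = 786.
From dH/dt = 0: 0.0021·786 - 0.148 = 0.0439C*, so C* = 1.5/0.0439 = 34.2.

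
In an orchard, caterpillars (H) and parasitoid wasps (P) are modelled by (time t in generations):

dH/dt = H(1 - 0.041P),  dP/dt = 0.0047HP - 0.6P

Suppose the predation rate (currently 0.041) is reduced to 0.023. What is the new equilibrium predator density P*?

At the interior fixed point, setting dH/dt = 0 with H > 0 fixes P* = (prey growth rate)/(HP coefficient) — independent of the other coefficients.
With the change, P* = 1/0.023 = 43.5; it rises from 24.4.

P* ≈ 43.5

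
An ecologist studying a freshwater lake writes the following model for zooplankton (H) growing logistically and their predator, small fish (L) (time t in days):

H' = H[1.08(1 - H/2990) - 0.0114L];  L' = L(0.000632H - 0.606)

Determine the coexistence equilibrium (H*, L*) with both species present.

H* ≈ 959, L* ≈ 64.4

From dL/dt = 0 with L > 0: 0.000632H* = 0.606, so H* = 959.
Substitute into dH/dt = 0: 1.08(1 - 959/2990) = 0.0114L*.
The bracket is 0.679, giving L* = 0.734/0.0114 = 64.4.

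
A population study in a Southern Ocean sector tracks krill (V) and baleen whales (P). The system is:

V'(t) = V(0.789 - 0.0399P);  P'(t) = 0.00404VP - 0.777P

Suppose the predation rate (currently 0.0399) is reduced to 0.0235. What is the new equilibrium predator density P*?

P* ≈ 33.6

At the interior fixed point, setting dV/dt = 0 with V > 0 fixes P* = (prey growth rate)/(VP coefficient) — independent of the other coefficients.
With the change, P* = 0.789/0.0235 = 33.6; it rises from 19.8.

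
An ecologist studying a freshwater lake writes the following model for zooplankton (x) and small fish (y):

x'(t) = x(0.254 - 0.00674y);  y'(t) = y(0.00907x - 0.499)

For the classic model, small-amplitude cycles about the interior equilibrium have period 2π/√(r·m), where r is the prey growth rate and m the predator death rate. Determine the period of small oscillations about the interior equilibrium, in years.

T ≈ 17.6 years

Here r = 0.254 and m = 0.499, so r·m = 0.127.
ω = √0.127 = 0.356 per year, hence T = 2π/ω ≈ 17.6 years.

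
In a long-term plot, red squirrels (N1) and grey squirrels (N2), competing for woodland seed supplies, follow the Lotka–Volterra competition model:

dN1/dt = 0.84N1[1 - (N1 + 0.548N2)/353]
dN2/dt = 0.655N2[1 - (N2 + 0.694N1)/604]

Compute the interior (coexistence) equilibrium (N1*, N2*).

N1* ≈ 35.5, N2* ≈ 579

Setting both brackets to zero gives the nullclines N1 + 0.548N2 = 353 and 0.694N1 + N2 = 604.
Substituting N2 = 604 - 0.694N1 into the first: N1(1 - 0.548·0.694) = 353 - 0.548·604.
So N1* = 22/0.62 = 35.5, and then N2* = 604 - 0.694·35.5 = 579.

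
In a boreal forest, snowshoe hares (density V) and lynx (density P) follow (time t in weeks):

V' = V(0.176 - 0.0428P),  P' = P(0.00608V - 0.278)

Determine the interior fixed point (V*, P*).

Set dP/dt = 0 with P > 0: 0.00608V - 0.278 = 0, so V* = 0.278/0.00608 = 45.7.
Set dV/dt = 0 with V > 0: 0.176 - 0.0428P = 0, so P* = 0.176/0.0428 = 4.11.

V* ≈ 45.7, P* ≈ 4.11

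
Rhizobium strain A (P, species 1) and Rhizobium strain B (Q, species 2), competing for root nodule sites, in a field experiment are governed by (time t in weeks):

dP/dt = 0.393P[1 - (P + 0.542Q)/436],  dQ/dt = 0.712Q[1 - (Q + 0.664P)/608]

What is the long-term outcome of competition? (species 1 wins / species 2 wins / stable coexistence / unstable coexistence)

Compare the nullcline intercepts: K1/α12 = 436/0.542 = 804 > K2 = 608; K2/α21 = 608/0.664 = 916 > K1 = 436.
Since both inequalities hold, each species can invade when rare, so the interior equilibrium is stable.

stable coexistence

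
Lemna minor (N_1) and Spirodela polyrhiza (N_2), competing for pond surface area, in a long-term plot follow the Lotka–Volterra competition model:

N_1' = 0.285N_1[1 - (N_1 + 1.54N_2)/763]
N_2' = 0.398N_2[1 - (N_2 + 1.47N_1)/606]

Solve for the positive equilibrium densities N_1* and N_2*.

Setting both brackets to zero gives the nullclines N_1 + 1.54N_2 = 763 and 1.47N_1 + N_2 = 606.
Substituting N_2 = 606 - 1.47N_1 into the first: N_1(1 - 1.54·1.47) = 763 - 1.54·606.
So N_1* = -170/-1.26 = 135, and then N_2* = 606 - 1.47·135 = 408.

N_1* ≈ 135, N_2* ≈ 408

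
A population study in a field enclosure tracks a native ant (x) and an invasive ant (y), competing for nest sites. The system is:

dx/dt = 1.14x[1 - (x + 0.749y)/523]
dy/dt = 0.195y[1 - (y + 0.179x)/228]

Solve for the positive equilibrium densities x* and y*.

x* ≈ 407, y* ≈ 155

Setting both brackets to zero gives the nullclines x + 0.749y = 523 and 0.179x + y = 228.
Substituting y = 228 - 0.179x into the first: x(1 - 0.749·0.179) = 523 - 0.749·228.
So x* = 352/0.866 = 407, and then y* = 228 - 0.179·407 = 155.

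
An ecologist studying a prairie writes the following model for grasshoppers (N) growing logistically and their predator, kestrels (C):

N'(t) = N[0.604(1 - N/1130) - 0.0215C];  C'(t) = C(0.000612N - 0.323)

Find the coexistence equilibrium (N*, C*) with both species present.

From dC/dt = 0 with C > 0: 0.000612N* = 0.323, so N* = 528.
Substitute into dN/dt = 0: 0.604(1 - 528/1130) = 0.0215C*.
The bracket is 0.533, giving C* = 0.322/0.0215 = 15.

N* ≈ 528, C* ≈ 15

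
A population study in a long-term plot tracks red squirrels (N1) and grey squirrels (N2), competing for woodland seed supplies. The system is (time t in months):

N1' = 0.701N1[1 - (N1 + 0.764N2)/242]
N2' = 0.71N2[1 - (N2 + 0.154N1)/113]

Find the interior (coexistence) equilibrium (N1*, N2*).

Setting both brackets to zero gives the nullclines N1 + 0.764N2 = 242 and 0.154N1 + N2 = 113.
Substituting N2 = 113 - 0.154N1 into the first: N1(1 - 0.764·0.154) = 242 - 0.764·113.
So N1* = 156/0.882 = 176, and then N2* = 113 - 0.154·176 = 85.8.

N1* ≈ 176, N2* ≈ 85.8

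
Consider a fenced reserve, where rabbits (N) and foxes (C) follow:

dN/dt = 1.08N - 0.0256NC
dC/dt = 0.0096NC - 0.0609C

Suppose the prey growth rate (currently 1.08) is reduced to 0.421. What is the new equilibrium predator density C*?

At the interior fixed point, setting dN/dt = 0 with N > 0 fixes C* = (prey growth rate)/(NC coefficient) — independent of the other coefficients.
With the change, C* = 0.421/0.0256 = 16.4; it falls from 42.2.

C* ≈ 16.4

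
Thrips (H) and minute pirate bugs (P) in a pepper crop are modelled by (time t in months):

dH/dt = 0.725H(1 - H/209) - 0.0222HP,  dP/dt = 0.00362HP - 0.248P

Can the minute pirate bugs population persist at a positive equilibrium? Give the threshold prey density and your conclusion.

Threshold H = 68.5; K > 68.5, so yes, the predator persists.

The predator equation gives dP/dt > 0 only when H > 0.248/0.00362 = 68.5.
Without the predator, H → K = 209. Since 209 > 68.5, the predator can invade and persist.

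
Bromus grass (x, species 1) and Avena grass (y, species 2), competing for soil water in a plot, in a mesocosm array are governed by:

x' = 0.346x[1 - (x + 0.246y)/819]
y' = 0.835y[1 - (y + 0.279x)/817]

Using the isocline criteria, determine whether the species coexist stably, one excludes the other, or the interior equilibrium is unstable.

Compare the nullcline intercepts: K1/α12 = 819/0.246 = 3330 > K2 = 817; K2/α21 = 817/0.279 = 2930 > K1 = 819.
Since both inequalities hold, each species can invade when rare, so the interior equilibrium is stable.

stable coexistence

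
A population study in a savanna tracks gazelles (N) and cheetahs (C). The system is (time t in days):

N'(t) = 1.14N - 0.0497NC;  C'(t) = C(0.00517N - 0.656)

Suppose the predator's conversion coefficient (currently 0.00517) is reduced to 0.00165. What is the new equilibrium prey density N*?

N* ≈ 398

At the interior fixed point, setting dC/dt = 0 with C > 0 fixes N* = (predator death rate)/(NC coefficient) — independent of the other coefficients.
With the change, N* = 0.656/0.00165 = 398; it rises from 127.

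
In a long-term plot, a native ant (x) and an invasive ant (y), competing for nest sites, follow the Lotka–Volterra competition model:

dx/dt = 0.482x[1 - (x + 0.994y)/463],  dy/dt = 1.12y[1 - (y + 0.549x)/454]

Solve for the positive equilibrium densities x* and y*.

Setting both brackets to zero gives the nullclines x + 0.994y = 463 and 0.549x + y = 454.
Substituting y = 454 - 0.549x into the first: x(1 - 0.994·0.549) = 463 - 0.994·454.
So x* = 11.7/0.454 = 25.8, and then y* = 454 - 0.549·25.8 = 440.

x* ≈ 25.8, y* ≈ 440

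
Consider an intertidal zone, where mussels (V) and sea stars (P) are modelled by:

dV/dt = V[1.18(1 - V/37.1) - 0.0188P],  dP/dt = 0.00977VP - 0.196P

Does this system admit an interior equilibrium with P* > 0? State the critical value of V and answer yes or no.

The predator equation gives dP/dt > 0 only when V > 0.196/0.00977 = 20.1.
Without the predator, V → K = 37.1. Since 37.1 > 20.1, the predator can invade and persist.

Threshold V = 20.1; K > 20.1, so yes, the predator persists.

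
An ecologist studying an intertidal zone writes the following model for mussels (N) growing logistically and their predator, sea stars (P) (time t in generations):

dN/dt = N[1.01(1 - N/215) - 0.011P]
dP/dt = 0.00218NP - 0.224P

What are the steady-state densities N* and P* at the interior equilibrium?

N* ≈ 103, P* ≈ 47.9

From dP/dt = 0 with P > 0: 0.00218N* = 0.224, so N* = 103.
Substitute into dN/dt = 0: 1.01(1 - 103/215) = 0.011P*.
The bracket is 0.522, giving P* = 0.527/0.011 = 47.9.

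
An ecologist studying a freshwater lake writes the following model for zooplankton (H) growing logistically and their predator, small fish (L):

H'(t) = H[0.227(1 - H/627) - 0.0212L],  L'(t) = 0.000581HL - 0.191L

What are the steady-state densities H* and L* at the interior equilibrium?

H* ≈ 329, L* ≈ 5.09

From dL/dt = 0 with L > 0: 0.000581H* = 0.191, so H* = 329.
Substitute into dH/dt = 0: 0.227(1 - 329/627) = 0.0212L*.
The bracket is 0.476, giving L* = 0.108/0.0212 = 5.09.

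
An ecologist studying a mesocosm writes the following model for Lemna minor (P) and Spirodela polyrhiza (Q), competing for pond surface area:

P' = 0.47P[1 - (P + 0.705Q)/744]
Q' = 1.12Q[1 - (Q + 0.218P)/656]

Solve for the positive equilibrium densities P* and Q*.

P* ≈ 333, Q* ≈ 583

Setting both brackets to zero gives the nullclines P + 0.705Q = 744 and 0.218P + Q = 656.
Substituting Q = 656 - 0.218P into the first: P(1 - 0.705·0.218) = 744 - 0.705·656.
So P* = 282/0.846 = 333, and then Q* = 656 - 0.218·333 = 583.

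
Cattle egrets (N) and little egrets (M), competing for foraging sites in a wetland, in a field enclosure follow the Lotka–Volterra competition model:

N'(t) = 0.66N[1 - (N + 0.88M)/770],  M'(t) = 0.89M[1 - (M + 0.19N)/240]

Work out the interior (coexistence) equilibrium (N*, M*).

N* ≈ 671, M* ≈ 113

Setting both brackets to zero gives the nullclines N + 0.88M = 770 and 0.19N + M = 240.
Substituting M = 240 - 0.19N into the first: N(1 - 0.88·0.19) = 770 - 0.88·240.
So N* = 559/0.833 = 671, and then M* = 240 - 0.19·671 = 113.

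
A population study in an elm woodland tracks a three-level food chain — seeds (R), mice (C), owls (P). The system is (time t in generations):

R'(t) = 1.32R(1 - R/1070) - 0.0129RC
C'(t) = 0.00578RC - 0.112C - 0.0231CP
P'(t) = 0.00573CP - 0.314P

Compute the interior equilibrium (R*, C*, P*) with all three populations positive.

From dP/dt = 0: 0.00573C* = 0.314, so C* = 54.8.
From dR/dt = 0: 1.32(1 - R*/1070) = 0.0129·54.8, giving R* = 1070·(1 - 0.536) = 497.
From dC/dt = 0: 0.00578·497 - 0.112 = 0.0231P*, so P* = 2.76/0.0231 = 120.

R* ≈ 497, C* ≈ 54.8, P* ≈ 120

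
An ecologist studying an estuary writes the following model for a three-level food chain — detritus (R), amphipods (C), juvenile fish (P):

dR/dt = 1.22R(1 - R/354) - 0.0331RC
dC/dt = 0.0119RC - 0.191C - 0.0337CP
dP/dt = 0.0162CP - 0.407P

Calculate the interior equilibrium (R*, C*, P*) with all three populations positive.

From dP/dt = 0: 0.0162C* = 0.407, so C* = 25.1.
From dR/dt = 0: 1.22(1 - R*/354) = 0.0331·25.1, giving R* = 354·(1 - 0.682) = 113.
From dC/dt = 0: 0.0119·113 - 0.191 = 0.0337P*, so P* = 1.15/0.0337 = 34.1.

R* ≈ 113, C* ≈ 25.1, P* ≈ 34.1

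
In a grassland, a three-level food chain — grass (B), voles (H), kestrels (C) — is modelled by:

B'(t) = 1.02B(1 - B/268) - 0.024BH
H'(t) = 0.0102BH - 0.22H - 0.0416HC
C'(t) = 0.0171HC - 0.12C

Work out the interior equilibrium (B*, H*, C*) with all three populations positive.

B* ≈ 224, H* ≈ 7.02, C* ≈ 49.6

From dC/dt = 0: 0.0171H* = 0.12, so H* = 7.02.
From dB/dt = 0: 1.02(1 - B*/268) = 0.024·7.02, giving B* = 268·(1 - 0.165) = 224.
From dH/dt = 0: 0.0102·224 - 0.22 = 0.0416C*, so C* = 2.06/0.0416 = 49.6.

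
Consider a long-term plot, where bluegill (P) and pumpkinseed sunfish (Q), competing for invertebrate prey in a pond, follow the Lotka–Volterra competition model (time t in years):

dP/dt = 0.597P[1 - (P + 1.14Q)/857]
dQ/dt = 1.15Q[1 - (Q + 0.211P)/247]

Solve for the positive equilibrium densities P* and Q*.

Setting both brackets to zero gives the nullclines P + 1.14Q = 857 and 0.211P + Q = 247.
Substituting Q = 247 - 0.211P into the first: P(1 - 1.14·0.211) = 857 - 1.14·247.
So P* = 575/0.759 = 758, and then Q* = 247 - 0.211·758 = 87.1.

P* ≈ 758, Q* ≈ 87.1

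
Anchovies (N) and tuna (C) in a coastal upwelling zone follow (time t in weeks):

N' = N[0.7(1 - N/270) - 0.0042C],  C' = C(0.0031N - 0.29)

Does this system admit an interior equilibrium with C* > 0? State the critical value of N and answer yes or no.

Threshold N = 93.5; K > 93.5, so yes, the predator persists.

The predator equation gives dC/dt > 0 only when N > 0.29/0.0031 = 93.5.
Without the predator, N → K = 270. Since 270 > 93.5, the predator can invade and persist.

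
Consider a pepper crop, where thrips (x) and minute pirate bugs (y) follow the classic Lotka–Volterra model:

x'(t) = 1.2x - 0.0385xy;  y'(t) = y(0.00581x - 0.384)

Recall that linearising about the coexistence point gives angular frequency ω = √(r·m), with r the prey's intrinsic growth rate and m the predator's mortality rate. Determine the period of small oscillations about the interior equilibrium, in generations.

T ≈ 9.26 generations

Here r = 1.2 and m = 0.384, so r·m = 0.461.
ω = √0.461 = 0.679 per generation, hence T = 2π/ω ≈ 9.26 generations.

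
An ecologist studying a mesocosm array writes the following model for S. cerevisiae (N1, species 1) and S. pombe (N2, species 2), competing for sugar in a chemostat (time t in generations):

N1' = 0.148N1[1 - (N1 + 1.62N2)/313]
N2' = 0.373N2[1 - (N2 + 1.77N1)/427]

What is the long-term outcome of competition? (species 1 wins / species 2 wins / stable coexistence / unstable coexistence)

unstable coexistence (outcome depends on initial conditions)

Compare the nullcline intercepts: K1/α12 = 313/1.62 = 193 < K2 = 427; K2/α21 = 427/1.77 = 241 < K1 = 313.
Since both are reversed, neither can invade when rare; the interior point is a saddle.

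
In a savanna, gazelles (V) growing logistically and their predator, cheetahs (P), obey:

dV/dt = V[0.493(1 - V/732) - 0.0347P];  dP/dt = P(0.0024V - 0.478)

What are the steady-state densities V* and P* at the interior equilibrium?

From dP/dt = 0 with P > 0: 0.0024V* = 0.478, so V* = 199.
Substitute into dV/dt = 0: 0.493(1 - 199/732) = 0.0347P*.
The bracket is 0.728, giving P* = 0.359/0.0347 = 10.3.

V* ≈ 199, P* ≈ 10.3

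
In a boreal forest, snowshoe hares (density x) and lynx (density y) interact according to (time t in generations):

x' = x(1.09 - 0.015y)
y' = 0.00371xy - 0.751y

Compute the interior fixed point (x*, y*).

Set dy/dt = 0 with y > 0: 0.00371x - 0.751 = 0, so x* = 0.751/0.00371 = 202.
Set dx/dt = 0 with x > 0: 1.09 - 0.015y = 0, so y* = 1.09/0.015 = 72.7.

x* ≈ 202, y* ≈ 72.7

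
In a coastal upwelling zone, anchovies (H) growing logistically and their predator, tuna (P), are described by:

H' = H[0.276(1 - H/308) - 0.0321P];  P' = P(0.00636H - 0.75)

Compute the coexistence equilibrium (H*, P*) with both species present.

H* ≈ 118, P* ≈ 5.31

From dP/dt = 0 with P > 0: 0.00636H* = 0.75, so H* = 118.
Substitute into dH/dt = 0: 0.276(1 - 118/308) = 0.0321P*.
The bracket is 0.617, giving P* = 0.17/0.0321 = 5.31.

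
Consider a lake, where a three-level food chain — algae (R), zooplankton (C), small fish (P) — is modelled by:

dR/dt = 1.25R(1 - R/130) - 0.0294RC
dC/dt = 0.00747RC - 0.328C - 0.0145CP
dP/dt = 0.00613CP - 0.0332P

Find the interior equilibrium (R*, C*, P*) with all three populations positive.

From dP/dt = 0: 0.00613C* = 0.0332, so C* = 5.42.
From dR/dt = 0: 1.25(1 - R*/130) = 0.0294·5.42, giving R* = 130·(1 - 0.127) = 113.
From dC/dt = 0: 0.00747·113 - 0.328 = 0.0145P*, so P* = 0.519/0.0145 = 35.8.

R* ≈ 113, C* ≈ 5.42, P* ≈ 35.8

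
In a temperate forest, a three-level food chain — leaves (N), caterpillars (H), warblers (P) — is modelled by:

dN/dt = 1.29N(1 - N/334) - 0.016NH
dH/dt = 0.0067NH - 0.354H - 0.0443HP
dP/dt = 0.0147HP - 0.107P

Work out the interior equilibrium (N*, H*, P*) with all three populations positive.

N* ≈ 304, H* ≈ 7.28, P* ≈ 38

From dP/dt = 0: 0.0147H* = 0.107, so H* = 7.28.
From dN/dt = 0: 1.29(1 - N*/334) = 0.016·7.28, giving N* = 334·(1 - 0.0903) = 304.
From dH/dt = 0: 0.0067·304 - 0.354 = 0.0443P*, so P* = 1.68/0.0443 = 38.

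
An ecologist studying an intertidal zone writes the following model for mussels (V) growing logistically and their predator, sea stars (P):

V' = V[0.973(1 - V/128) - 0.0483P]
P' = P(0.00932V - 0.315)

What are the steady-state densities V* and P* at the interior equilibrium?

From dP/dt = 0 with P > 0: 0.00932V* = 0.315, so V* = 33.8.
Substitute into dV/dt = 0: 0.973(1 - 33.8/128) = 0.0483P*.
The bracket is 0.736, giving P* = 0.716/0.0483 = 14.8.

V* ≈ 33.8, P* ≈ 14.8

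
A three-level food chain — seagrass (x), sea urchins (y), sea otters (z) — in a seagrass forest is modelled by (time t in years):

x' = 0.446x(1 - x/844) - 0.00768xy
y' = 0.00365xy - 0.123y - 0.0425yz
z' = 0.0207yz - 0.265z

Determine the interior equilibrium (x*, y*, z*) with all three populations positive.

x* ≈ 658, y* ≈ 12.8, z* ≈ 53.6

From dz/dt = 0: 0.0207y* = 0.265, so y* = 12.8.
From dx/dt = 0: 0.446(1 - x*/844) = 0.00768·12.8, giving x* = 844·(1 - 0.22) = 658.
From dy/dt = 0: 0.00365·658 - 0.123 = 0.0425z*, so z* = 2.28/0.0425 = 53.6.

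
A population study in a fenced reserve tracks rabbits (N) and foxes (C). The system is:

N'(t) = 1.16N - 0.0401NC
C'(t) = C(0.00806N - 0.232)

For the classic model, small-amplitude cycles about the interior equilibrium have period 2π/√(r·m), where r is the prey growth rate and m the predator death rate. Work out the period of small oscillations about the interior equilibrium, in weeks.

T ≈ 12.1 weeks

Here r = 1.16 and m = 0.232, so r·m = 0.269.
ω = √0.269 = 0.519 per week, hence T = 2π/ω ≈ 12.1 weeks.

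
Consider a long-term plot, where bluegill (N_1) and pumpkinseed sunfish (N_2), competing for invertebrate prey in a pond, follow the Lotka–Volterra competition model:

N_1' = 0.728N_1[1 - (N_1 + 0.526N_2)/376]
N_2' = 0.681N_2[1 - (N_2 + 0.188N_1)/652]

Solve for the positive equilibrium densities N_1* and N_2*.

Setting both brackets to zero gives the nullclines N_1 + 0.526N_2 = 376 and 0.188N_1 + N_2 = 652.
Substituting N_2 = 652 - 0.188N_1 into the first: N_1(1 - 0.526·0.188) = 376 - 0.526·652.
So N_1* = 33/0.901 = 36.7, and then N_2* = 652 - 0.188·36.7 = 645.

N_1* ≈ 36.7, N_2* ≈ 645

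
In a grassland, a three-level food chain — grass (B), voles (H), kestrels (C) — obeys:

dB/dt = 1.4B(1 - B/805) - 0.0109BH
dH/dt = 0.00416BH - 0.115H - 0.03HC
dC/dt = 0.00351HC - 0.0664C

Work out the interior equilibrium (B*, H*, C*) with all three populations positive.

From dC/dt = 0: 0.00351H* = 0.0664, so H* = 18.9.
From dB/dt = 0: 1.4(1 - B*/805) = 0.0109·18.9, giving B* = 805·(1 - 0.147) = 686.
From dH/dt = 0: 0.00416·686 - 0.115 = 0.03C*, so C* = 2.74/0.03 = 91.4.

B* ≈ 686, H* ≈ 18.9, C* ≈ 91.4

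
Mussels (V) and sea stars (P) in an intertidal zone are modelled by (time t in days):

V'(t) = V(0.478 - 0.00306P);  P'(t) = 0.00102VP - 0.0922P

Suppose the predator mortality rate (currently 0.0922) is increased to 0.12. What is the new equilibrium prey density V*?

At the interior fixed point, setting dP/dt = 0 with P > 0 fixes V* = (predator death rate)/(VP coefficient) — independent of the other coefficients.
With the change, V* = 0.12/0.00102 = 118; it rises from 90.4.

V* ≈ 118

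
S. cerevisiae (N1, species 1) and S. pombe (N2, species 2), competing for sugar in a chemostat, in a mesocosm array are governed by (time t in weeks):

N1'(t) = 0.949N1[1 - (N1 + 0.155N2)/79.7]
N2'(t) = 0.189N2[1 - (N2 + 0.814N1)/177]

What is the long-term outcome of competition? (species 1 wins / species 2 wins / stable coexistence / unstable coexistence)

stable coexistence

Compare the nullcline intercepts: K1/α12 = 79.7/0.155 = 514 > K2 = 177; K2/α21 = 177/0.814 = 217 > K1 = 79.7.
Since both inequalities hold, each species can invade when rare, so the interior equilibrium is stable.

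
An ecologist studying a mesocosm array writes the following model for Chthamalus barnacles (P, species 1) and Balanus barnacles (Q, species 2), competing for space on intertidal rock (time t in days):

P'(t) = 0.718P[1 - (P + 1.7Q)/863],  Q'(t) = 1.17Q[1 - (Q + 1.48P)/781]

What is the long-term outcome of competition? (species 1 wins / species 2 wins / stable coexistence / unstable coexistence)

unstable coexistence (outcome depends on initial conditions)

Compare the nullcline intercepts: K1/α12 = 863/1.7 = 508 < K2 = 781; K2/α21 = 781/1.48 = 528 < K1 = 863.
Since both are reversed, neither can invade when rare; the interior point is a saddle.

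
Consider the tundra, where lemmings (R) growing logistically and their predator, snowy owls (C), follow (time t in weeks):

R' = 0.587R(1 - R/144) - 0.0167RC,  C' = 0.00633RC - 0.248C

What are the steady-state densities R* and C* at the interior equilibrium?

From dC/dt = 0 with C > 0: 0.00633R* = 0.248, so R* = 39.2.
Substitute into dR/dt = 0: 0.587(1 - 39.2/144) = 0.0167C*.
The bracket is 0.728, giving C* = 0.427/0.0167 = 25.6.

R* ≈ 39.2, C* ≈ 25.6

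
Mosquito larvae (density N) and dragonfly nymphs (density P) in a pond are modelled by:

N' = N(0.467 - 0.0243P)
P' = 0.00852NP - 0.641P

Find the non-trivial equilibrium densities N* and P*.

N* ≈ 75.2, P* ≈ 19.2

Set dP/dt = 0 with P > 0: 0.00852N - 0.641 = 0, so N* = 0.641/0.00852 = 75.2.
Set dN/dt = 0 with N > 0: 0.467 - 0.0243P = 0, so P* = 0.467/0.0243 = 19.2.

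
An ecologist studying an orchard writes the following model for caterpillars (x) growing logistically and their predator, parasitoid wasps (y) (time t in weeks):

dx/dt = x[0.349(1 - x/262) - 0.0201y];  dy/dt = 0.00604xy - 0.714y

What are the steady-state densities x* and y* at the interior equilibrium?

x* ≈ 118, y* ≈ 9.53

From dy/dt = 0 with y > 0: 0.00604x* = 0.714, so x* = 118.
Substitute into dx/dt = 0: 0.349(1 - 118/262) = 0.0201y*.
The bracket is 0.549, giving y* = 0.192/0.0201 = 9.53.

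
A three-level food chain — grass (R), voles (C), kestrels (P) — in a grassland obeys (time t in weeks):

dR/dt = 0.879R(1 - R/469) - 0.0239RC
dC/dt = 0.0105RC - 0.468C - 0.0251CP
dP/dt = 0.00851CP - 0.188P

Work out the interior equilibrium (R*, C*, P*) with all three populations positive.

R* ≈ 187, C* ≈ 22.1, P* ≈ 59.7

From dP/dt = 0: 0.00851C* = 0.188, so C* = 22.1.
From dR/dt = 0: 0.879(1 - R*/469) = 0.0239·22.1, giving R* = 469·(1 - 0.601) = 187.
From dC/dt = 0: 0.0105·187 - 0.468 = 0.0251P*, so P* = 1.5/0.0251 = 59.7.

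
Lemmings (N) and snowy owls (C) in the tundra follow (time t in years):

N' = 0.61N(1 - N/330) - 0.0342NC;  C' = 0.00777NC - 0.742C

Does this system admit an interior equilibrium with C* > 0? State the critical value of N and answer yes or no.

Threshold N = 95.5; K > 95.5, so yes, the predator persists.

The predator equation gives dC/dt > 0 only when N > 0.742/0.00777 = 95.5.
Without the predator, N → K = 330. Since 330 > 95.5, the predator can invade and persist.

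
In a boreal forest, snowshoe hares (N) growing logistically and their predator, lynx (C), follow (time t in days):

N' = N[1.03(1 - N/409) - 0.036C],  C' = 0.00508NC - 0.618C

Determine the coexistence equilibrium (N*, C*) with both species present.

From dC/dt = 0 with C > 0: 0.00508N* = 0.618, so N* = 122.
Substitute into dN/dt = 0: 1.03(1 - 122/409) = 0.036C*.
The bracket is 0.703, giving C* = 0.724/0.036 = 20.1.

N* ≈ 122, C* ≈ 20.1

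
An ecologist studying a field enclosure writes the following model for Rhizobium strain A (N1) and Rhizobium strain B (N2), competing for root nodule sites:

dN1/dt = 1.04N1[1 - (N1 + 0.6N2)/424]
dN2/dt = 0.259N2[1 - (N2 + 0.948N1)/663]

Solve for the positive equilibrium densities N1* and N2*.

N1* ≈ 60.8, N2* ≈ 605

Setting both brackets to zero gives the nullclines N1 + 0.6N2 = 424 and 0.948N1 + N2 = 663.
Substituting N2 = 663 - 0.948N1 into the first: N1(1 - 0.6·0.948) = 424 - 0.6·663.
So N1* = 26.2/0.431 = 60.8, and then N2* = 663 - 0.948·60.8 = 605.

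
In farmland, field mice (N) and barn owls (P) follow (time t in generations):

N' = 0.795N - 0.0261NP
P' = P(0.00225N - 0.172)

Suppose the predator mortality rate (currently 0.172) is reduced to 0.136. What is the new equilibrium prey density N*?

At the interior fixed point, setting dP/dt = 0 with P > 0 fixes N* = (predator death rate)/(NP coefficient) — independent of the other coefficients.
With the change, N* = 0.136/0.00225 = 60.4; it falls from 76.4.

N* ≈ 60.4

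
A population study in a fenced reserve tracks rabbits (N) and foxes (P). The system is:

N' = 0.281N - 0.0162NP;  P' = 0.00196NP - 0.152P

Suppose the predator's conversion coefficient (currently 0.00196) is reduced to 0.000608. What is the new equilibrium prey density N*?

At the interior fixed point, setting dP/dt = 0 with P > 0 fixes N* = (predator death rate)/(NP coefficient) — independent of the other coefficients.
With the change, N* = 0.152/0.000608 = 250; it rises from 77.6.

N* ≈ 250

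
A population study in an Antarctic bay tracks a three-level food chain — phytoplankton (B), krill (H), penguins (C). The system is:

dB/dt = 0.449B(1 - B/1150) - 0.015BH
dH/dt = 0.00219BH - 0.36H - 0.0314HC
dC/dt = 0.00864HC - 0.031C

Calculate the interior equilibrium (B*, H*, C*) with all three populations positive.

B* ≈ 1010, H* ≈ 3.59, C* ≈ 59.1

From dC/dt = 0: 0.00864H* = 0.031, so H* = 3.59.
From dB/dt = 0: 0.449(1 - B*/1150) = 0.015·3.59, giving B* = 1150·(1 - 0.12) = 1010.
From dH/dt = 0: 0.00219·1010 - 0.36 = 0.0314C*, so C* = 1.86/0.0314 = 59.1.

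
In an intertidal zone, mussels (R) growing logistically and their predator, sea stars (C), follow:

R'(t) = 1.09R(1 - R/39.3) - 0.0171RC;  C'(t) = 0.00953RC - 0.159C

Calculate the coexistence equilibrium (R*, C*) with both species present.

R* ≈ 16.7, C* ≈ 36.7

From dC/dt = 0 with C > 0: 0.00953R* = 0.159, so R* = 16.7.
Substitute into dR/dt = 0: 1.09(1 - 16.7/39.3) = 0.0171C*.
The bracket is 0.575, giving C* = 0.627/0.0171 = 36.7.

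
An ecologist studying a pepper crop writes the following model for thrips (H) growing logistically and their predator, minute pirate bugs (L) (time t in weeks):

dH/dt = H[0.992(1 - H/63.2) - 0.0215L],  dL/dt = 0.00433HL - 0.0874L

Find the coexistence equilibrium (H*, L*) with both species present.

From dL/dt = 0 with L > 0: 0.00433H* = 0.0874, so H* = 20.2.
Substitute into dH/dt = 0: 0.992(1 - 20.2/63.2) = 0.0215L*.
The bracket is 0.681, giving L* = 0.675/0.0215 = 31.4.

H* ≈ 20.2, L* ≈ 31.4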